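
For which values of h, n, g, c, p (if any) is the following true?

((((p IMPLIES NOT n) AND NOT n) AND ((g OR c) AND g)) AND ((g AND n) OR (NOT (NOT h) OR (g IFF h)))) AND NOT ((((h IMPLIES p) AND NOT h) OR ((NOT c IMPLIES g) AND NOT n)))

UNSATISFIABLE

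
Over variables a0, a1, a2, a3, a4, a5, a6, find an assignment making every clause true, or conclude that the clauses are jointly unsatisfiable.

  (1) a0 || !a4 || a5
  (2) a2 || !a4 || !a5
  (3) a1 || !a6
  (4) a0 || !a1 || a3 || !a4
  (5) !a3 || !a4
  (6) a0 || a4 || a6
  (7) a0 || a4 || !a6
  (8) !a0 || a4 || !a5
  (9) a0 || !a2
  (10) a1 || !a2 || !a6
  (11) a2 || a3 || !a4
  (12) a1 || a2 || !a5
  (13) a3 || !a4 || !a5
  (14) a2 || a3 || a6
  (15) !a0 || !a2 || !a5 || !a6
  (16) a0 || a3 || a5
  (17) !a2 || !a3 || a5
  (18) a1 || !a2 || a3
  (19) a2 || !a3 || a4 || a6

Set a0 = True.
Set a1 = True.
Set a2 = True.
Set a3 = False.
Set a4 = True.
  then (a3 || !a4 || !a5) forces a5 = False.
Set a6 = True.
All clauses satisfied.

a0 = True, a1 = True, a2 = True, a3 = False, a4 = True, a5 = False, a6 = True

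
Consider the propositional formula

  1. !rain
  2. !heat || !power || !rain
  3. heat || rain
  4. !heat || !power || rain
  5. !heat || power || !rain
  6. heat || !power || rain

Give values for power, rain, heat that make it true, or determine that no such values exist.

power=F; rain=F; heat=T

Unit clause (!rain) forces rain = False.
In (heat || rain) only heat is left, so heat = True.
In (!heat || !power || rain) only !power is left, so power = False.
Check each clause:
  (!rain): !rain holds.
  (!heat || !power || !rain): !power holds.
  (heat || rain): heat holds.
  (!heat || !power || rain): !power holds.
  (!heat || power || !rain): !rain holds.
  (heat || !power || rain): heat holds.
All clauses satisfied.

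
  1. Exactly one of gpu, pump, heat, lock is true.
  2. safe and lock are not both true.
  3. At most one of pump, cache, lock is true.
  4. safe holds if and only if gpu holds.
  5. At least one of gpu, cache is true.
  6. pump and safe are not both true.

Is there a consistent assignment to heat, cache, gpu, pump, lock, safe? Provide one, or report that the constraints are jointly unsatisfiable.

heat = True, cache = True, gpu = False, pump = False, lock = False, safe = False

  (1) {gpu, pump, heat, lock}: 1 true — exactly one ✓
  (2) safe=F, lock=F — not both ✓
  (3) {pump, cache, lock}: 1 true — at most one ✓
  (4) safe=F, gpu=F — same ✓
  (5) {gpu, cache}: 1 true — at least one ✓
  (6) pump=F, safe=F — not both ✓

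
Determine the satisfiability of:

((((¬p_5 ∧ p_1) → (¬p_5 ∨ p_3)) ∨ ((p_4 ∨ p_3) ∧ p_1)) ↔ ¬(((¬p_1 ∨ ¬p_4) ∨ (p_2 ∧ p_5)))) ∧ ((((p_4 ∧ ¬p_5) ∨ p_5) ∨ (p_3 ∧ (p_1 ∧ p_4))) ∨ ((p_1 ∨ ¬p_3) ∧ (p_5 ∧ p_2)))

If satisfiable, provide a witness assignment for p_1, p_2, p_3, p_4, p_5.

p_1 = True, p_2 = False, p_3 = False, p_4 = True, p_5 = True

  (((¬p_5 ∧ p_1) → (¬p_5 ∨ p_3)) ∨ ((p_4 ∨ p_3) ∧ p_1)) ↔ ¬(((¬p_1 ∨ ¬p_4) ∨ (p_2 ∧ p_5))) = True
    ((¬p_5 ∧ p_1) → (¬p_5 ∨ p_3)) ∨ ((p_4 ∨ p_3) ∧ p_1) = True
      (¬p_5 ∧ p_1) → (¬p_5 ∨ p_3) = True
        ¬p_5 ∧ p_1 = False
          ¬p_5 = False
        ¬p_5 ∨ p_3 = False
          ¬p_5 = False
      (p_4 ∨ p_3) ∧ p_1 = True
        p_4 ∨ p_3 = True
    ¬(((¬p_1 ∨ ¬p_4) ∨ (p_2 ∧ p_5))) = True
      (¬p_1 ∨ ¬p_4) ∨ (p_2 ∧ p_5) = False
        ¬p_1 ∨ ¬p_4 = False
          ¬p_1 = False
          ¬p_4 = False
        p_2 ∧ p_5 = False
  (((p_4 ∧ ¬p_5) ∨ p_5) ∨ (p_3 ∧ (p_1 ∧ p_4))) ∨ ((p_1 ∨ ¬p_3) ∧ (p_5 ∧ p_2)) = True
    ((p_4 ∧ ¬p_5) ∨ p_5) ∨ (p_3 ∧ (p_1 ∧ p_4)) = True
      (p_4 ∧ ¬p_5) ∨ p_5 = True
        p_4 ∧ ¬p_5 = False
          ¬p_5 = False
      p_3 ∧ (p_1 ∧ p_4) = False
        p_1 ∧ p_4 = True
    (p_1 ∨ ¬p_3) ∧ (p_5 ∧ p_2) = False
      p_1 ∨ ¬p_3 = True
        ¬p_3 = True
      p_5 ∧ p_2 = False
Both conjuncts True, so the formula holds.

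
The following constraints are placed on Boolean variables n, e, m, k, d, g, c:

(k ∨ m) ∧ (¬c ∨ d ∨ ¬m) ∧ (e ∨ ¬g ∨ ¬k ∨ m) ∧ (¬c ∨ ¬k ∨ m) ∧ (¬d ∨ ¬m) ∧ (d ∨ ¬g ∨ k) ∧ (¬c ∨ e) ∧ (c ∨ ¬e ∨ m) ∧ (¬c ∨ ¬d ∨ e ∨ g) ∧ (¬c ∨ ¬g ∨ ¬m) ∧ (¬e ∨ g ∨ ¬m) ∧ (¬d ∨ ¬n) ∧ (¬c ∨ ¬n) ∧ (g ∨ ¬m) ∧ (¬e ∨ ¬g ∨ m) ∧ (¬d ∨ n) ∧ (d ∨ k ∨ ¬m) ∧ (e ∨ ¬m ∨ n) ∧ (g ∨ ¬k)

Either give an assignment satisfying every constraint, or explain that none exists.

Set n = True.
  then (¬d ∨ ¬n) forces d = False.
  then (¬c ∨ ¬n) forces c = False.
Set e = False.
Try m = False:
  (k ∨ m) forces k = True.
  (e ∨ ¬g ∨ ¬k ∨ m) forces g = False.
  clause (g ∨ ¬k) is falsified — backtrack.
So m = True.
  then (g ∨ ¬m) forces g = True.
  then (d ∨ k ∨ ¬m) forces k = True.
All clauses satisfied.

n=T, e=F, m=T, k=T, d=F, g=T, c=F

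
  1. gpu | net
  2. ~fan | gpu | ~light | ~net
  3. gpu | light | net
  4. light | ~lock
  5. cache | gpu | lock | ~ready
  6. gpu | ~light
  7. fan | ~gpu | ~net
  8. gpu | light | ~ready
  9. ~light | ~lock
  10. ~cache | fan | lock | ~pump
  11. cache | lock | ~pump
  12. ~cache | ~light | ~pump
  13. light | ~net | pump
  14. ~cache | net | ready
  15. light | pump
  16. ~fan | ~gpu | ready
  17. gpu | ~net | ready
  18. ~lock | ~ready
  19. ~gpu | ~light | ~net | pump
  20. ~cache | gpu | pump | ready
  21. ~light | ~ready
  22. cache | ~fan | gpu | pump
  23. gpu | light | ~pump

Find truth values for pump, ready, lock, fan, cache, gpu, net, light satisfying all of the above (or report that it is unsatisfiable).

pump = False; ready = False; lock = False; fan = False; cache = False; gpu = True; net = False; light = True

Set pump = False.
  then (light | pump) forces light = True.
  then (~light | ~ready) forces ready = False.
  then (gpu | ~light) forces gpu = True.
  then (~light | ~lock) forces lock = False.
  then (~fan | ~gpu | ready) forces fan = False.
  then (~gpu | ~light | ~net | pump) forces net = False.
  then (~cache | net | ready) forces cache = False.
All clauses satisfied.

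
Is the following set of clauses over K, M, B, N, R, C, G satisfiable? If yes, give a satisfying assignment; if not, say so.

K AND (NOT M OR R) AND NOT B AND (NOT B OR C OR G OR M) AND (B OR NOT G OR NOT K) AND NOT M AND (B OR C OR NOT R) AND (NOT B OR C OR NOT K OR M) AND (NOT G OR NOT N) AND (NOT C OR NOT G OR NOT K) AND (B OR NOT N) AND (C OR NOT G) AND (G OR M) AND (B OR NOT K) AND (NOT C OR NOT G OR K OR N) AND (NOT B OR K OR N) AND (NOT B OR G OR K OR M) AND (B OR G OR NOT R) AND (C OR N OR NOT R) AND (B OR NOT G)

The formula is unsatisfiable.

Case K = True:
  (NOT B) forces B = False.
  Clause (B OR NOT K) is falsified — contradiction.
Case K = False:
  Clause (K) is falsified — contradiction.
Both cases fail, so the formula is unsatisfiable.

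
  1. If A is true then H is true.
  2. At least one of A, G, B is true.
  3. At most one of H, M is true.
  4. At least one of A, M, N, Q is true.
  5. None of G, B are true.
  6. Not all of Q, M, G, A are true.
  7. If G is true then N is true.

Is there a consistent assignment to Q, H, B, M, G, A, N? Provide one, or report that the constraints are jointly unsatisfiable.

Q = False, H = True, B = False, M = False, G = False, A = True, N = False

  (1) A=T ⇒ H: T ✓
  (2) {A, G, B}: 1 true — at least one ✓
  (3) {H, M}: 1 true — at most one ✓
  (4) {A, M, N, Q}: 1 true — at least one ✓
  (5) {G, B}: 0 true — none ✓
  (6) {Q, M, G, A}: 1/4 true — not all ✓
  (7) G=F ⇒ N: vacuous ✓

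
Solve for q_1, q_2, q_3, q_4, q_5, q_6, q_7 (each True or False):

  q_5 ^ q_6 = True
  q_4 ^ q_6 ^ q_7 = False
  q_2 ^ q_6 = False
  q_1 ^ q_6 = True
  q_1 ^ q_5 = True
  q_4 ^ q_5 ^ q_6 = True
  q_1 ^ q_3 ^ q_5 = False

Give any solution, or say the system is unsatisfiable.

Unsatisfiable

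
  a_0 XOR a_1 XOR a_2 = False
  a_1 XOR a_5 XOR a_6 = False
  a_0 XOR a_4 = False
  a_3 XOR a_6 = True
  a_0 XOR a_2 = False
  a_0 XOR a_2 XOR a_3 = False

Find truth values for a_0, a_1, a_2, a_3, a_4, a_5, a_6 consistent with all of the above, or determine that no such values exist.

a_0 = True, a_1 = False, a_2 = True, a_3 = False, a_4 = True, a_5 = True, a_6 = True

a_0 XOR a_1 XOR a_2 = T XOR F XOR T = False ✓
a_1 XOR a_5 XOR a_6 = F XOR T XOR T = False ✓
a_0 XOR a_4 = T XOR T = False ✓
a_3 XOR a_6 = F XOR T = True ✓
a_0 XOR a_2 = T XOR T = False ✓
a_0 XOR a_2 XOR a_3 = T XOR T XOR F = False ✓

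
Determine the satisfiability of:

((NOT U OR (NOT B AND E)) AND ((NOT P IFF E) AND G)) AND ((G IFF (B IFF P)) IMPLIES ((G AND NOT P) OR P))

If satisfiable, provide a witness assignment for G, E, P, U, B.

G = True, E = True, P = False, U = False, B = False

  (NOT U OR (NOT B AND E)) AND ((NOT P IFF E) AND G) = True
    NOT U OR (NOT B AND E) = True
      NOT U = True
      NOT B AND E = True
        NOT B = True
    (NOT P IFF E) AND G = True
      NOT P IFF E = True
        NOT P = True
  (G IFF (B IFF P)) IMPLIES ((G AND NOT P) OR P) = True
    G IFF (B IFF P) = True
      B IFF P = True
    (G AND NOT P) OR P = True
      G AND NOT P = True
        NOT P = True
Both conjuncts True, so the formula holds.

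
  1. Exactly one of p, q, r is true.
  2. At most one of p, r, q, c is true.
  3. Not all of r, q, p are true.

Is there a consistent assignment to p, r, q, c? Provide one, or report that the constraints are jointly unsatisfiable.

p: False; r: False; q: True; c: False

  (1) {p, q, r}: 1 true — exactly one ✓
  (2) {p, r, q, c}: 1 true — at most one ✓
  (3) {r, q, p}: 1/3 true — not all ✓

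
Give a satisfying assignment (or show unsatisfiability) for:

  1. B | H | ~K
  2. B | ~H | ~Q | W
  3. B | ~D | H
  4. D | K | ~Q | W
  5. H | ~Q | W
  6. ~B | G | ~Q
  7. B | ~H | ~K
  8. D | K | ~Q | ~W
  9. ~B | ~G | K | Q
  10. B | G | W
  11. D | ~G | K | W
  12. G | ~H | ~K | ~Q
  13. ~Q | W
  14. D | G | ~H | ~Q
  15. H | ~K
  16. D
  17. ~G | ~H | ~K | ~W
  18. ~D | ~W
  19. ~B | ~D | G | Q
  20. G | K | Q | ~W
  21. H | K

Q = False, B = False, H = True, W = False, K = False, G = True, D = True

Unit clause (D) forces D = True.
In (~D | ~W) only ~W is left, so W = False.
In (~Q | W) only ~Q is left, so Q = False.
Set B = False.
  then (B | ~D | H) forces H = True.
  then (B | ~H | ~K) forces K = False.
  then (B | G | W) forces G = True.
All clauses satisfied.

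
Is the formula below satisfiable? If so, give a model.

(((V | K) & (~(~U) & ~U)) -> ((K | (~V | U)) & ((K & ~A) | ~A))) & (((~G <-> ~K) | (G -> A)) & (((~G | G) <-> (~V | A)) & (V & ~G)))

G = False, K = False, V = True, A = True, U = False

  ((V | K) & (~(~U) & ~U)) -> ((K | (~V | U)) & ((K & ~A) | ~A)) = True
    (V | K) & (~(~U) & ~U) = False
      V | K = True
      ~(~U) & ~U = False
        ~(~U) = False
          ~U = True
        ~U = True
    (K | (~V | U)) & ((K & ~A) | ~A) = False
      K | (~V | U) = False
        ~V | U = False
          ~V = False
      (K & ~A) | ~A = False
        K & ~A = False
          ~A = False
        ~A = False
  ((~G <-> ~K) | (G -> A)) & (((~G | G) <-> (~V | A)) & (V & ~G)) = True
    (~G <-> ~K) | (G -> A) = True
      ~G <-> ~K = True
        ~G = True
        ~K = True
      G -> A = True
    ((~G | G) <-> (~V | A)) & (V & ~G) = True
      (~G | G) <-> (~V | A) = True
        ~G | G = True
          ~G = True
        ~V | A = True
          ~V = False
      V & ~G = True
        ~G = True
Both conjuncts True, so the formula holds.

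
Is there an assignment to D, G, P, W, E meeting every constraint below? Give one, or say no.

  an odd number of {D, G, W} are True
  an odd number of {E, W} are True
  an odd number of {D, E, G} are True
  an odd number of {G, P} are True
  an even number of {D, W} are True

No satisfying assignment exists.

Adding constraints 1, 2, 3 mod 2: every variable appears an even number of times on the left, so the left side is 0.
But the right sides sum to 1 (mod 2). 0 ≠ 1 — the system is inconsistent.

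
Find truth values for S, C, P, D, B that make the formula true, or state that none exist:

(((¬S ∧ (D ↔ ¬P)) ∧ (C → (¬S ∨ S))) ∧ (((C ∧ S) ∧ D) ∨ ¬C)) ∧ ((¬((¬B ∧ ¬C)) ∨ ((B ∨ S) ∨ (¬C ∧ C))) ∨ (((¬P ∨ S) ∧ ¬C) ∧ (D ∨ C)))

S=F; C=F; P=F; D=T; B=T

  ((¬S ∧ (D ↔ ¬P)) ∧ (C → (¬S ∨ S))) ∧ (((C ∧ S) ∧ D) ∨ ¬C) = True
    (¬S ∧ (D ↔ ¬P)) ∧ (C → (¬S ∨ S)) = True
      ¬S ∧ (D ↔ ¬P) = True
        ¬S = True
        D ↔ ¬P = True
          ¬P = True
      C → (¬S ∨ S) = True
        ¬S ∨ S = True
          ¬S = True
    ((C ∧ S) ∧ D) ∨ ¬C = True
      (C ∧ S) ∧ D = False
        C ∧ S = False
      ¬C = True
  (¬((¬B ∧ ¬C)) ∨ ((B ∨ S) ∨ (¬C ∧ C))) ∨ (((¬P ∨ S) ∧ ¬C) ∧ (D ∨ C)) = True
    ¬((¬B ∧ ¬C)) ∨ ((B ∨ S) ∨ (¬C ∧ C)) = True
      ¬((¬B ∧ ¬C)) = True
        ¬B ∧ ¬C = False
          ¬B = False
          ¬C = True
      (B ∨ S) ∨ (¬C ∧ C) = True
        B ∨ S = True
        ¬C ∧ C = False
          ¬C = True
    ((¬P ∨ S) ∧ ¬C) ∧ (D ∨ C) = True
      (¬P ∨ S) ∧ ¬C = True
        ¬P ∨ S = True
          ¬P = True
        ¬C = True
      D ∨ C = True
Both conjuncts True, so the formula holds.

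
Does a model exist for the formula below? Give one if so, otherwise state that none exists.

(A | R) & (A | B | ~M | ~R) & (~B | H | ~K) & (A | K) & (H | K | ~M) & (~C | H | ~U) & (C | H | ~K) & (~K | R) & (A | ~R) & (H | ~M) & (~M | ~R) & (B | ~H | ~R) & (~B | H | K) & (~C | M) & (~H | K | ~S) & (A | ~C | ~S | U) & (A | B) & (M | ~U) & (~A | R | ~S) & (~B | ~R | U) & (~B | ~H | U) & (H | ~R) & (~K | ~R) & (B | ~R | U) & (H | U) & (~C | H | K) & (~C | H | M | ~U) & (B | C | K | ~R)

Try A = False:
  (A | R) forces R = True.
  clause (A | ~R) is falsified — backtrack.
So A = True.
Set B = False.
Try S = True:
  (~A | R | ~S) forces R = True.
  (~M | ~R) forces M = False.
  (B | ~H | ~R) forces H = False.
  clause (H | ~R) is falsified — backtrack.
So S = False.
Set R = False.
  then (~K | R) forces K = False.
Set C = False.
Set H = True.
Set M = True.
Set U = True.
All clauses satisfied.

A: True, B: False, S: False, R: False, C: False, K: False, H: True, M: True, U: True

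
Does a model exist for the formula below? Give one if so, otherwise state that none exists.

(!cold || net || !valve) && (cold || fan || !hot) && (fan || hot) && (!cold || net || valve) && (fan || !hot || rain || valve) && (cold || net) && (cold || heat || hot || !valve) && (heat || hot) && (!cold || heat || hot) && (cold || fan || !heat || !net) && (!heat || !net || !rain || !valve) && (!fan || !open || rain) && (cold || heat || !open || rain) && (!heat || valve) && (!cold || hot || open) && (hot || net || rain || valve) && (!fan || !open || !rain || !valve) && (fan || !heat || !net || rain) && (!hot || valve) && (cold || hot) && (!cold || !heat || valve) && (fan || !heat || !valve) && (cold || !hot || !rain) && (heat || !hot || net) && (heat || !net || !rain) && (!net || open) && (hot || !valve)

Try hot = False:
  (fan || hot) forces fan = True.
  (heat || hot) forces heat = True.
  (!heat || valve) forces valve = True.
  clause (hot || !valve) is falsified — backtrack.
So hot = True.
  then (!hot || valve) forces valve = True.
Set fan = False.
  then (cold || fan || !hot) forces cold = True.
  then (fan || !heat || !valve) forces heat = False.
  then (heat || !hot || net) forces net = True.
  then (heat || !net || !rain) forces rain = False.
  then (!net || open) forces open = True.
All clauses satisfied.

hot = True; fan = False; cold = True; heat = False; open = True; rain = False; valve = True; net = True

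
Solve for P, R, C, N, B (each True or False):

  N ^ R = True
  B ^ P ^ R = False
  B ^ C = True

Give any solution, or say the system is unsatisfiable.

P = True, R = True, C = True, N = False, B = False

N ^ R = F ^ T = True ✓
B ^ P ^ R = F ^ T ^ T = False ✓
B ^ C = F ^ T = True ✓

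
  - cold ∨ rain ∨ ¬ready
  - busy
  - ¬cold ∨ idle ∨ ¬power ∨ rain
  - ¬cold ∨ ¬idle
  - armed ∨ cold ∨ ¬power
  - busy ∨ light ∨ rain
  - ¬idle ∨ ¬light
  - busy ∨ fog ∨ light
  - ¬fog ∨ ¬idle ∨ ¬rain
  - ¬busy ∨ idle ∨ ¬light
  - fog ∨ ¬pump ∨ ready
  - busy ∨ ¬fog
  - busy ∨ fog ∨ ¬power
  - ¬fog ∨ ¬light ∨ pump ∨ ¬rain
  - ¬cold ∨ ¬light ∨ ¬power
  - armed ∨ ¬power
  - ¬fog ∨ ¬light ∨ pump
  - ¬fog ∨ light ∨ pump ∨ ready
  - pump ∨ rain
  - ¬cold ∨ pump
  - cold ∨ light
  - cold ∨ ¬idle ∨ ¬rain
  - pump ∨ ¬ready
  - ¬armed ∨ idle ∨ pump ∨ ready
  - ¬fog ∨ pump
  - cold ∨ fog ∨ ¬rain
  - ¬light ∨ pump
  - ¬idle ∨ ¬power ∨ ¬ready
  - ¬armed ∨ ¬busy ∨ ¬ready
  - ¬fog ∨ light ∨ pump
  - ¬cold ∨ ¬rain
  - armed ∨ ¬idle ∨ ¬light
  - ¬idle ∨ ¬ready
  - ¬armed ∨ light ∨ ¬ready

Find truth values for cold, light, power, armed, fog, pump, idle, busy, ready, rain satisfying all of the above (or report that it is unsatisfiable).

cold = True, light = False, power = False, armed = False, fog = True, pump = True, idle = False, busy = True, ready = False, rain = False

Unit clause (busy) forces busy = True.
Try cold = False:
  (cold ∨ light) forces light = True.
  (¬idle ∨ ¬light) forces idle = False.
  clause (¬busy ∨ idle ∨ ¬light) is falsified — backtrack.
So cold = True.
  then (¬cold ∨ ¬idle) forces idle = False.
  then (¬busy ∨ idle ∨ ¬light) forces light = False.
  then (¬cold ∨ pump) forces pump = True.
  then (¬cold ∨ ¬rain) forces rain = False.
  then (¬cold ∨ idle ∨ ¬power ∨ rain) forces power = False.
Set armed = False.
Set fog = True.
Set ready = False.
All clauses satisfied.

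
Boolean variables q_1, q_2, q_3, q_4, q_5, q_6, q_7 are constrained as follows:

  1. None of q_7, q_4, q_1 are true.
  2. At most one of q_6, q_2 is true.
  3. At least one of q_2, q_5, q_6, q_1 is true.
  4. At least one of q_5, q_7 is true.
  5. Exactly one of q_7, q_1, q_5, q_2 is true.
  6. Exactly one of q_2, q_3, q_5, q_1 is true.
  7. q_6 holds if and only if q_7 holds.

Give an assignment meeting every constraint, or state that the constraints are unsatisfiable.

q_1 = False, q_2 = False, q_3 = False, q_4 = False, q_5 = True, q_6 = False, q_7 = False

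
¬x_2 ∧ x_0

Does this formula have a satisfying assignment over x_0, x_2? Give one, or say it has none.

x_0 = True, x_2 = False

  ¬x_2 = True
Both conjuncts True, so the formula holds.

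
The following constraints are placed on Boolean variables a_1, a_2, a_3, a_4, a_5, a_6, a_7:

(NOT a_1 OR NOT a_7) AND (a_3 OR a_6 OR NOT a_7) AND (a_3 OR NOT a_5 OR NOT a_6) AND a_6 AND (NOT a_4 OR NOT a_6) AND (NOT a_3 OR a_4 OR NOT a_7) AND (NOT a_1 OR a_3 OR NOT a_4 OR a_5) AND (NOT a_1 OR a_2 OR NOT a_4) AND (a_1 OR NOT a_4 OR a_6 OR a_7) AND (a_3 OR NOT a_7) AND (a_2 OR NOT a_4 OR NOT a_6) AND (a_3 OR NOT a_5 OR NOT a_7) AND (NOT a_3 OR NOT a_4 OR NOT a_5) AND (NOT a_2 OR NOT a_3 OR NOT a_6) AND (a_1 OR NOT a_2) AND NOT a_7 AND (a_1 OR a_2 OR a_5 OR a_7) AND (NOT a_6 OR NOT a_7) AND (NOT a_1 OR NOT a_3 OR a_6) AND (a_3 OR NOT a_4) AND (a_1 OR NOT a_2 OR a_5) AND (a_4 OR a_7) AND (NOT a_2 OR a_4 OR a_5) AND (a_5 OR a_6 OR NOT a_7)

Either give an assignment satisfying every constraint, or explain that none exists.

Case a_6 = True:
  (NOT a_4 OR NOT a_6) forces a_4 = False.
  (NOT a_7) forces a_7 = False.
  Clause (a_4 OR a_7) is falsified — contradiction.
Case a_6 = False:
  Clause (a_6) is falsified — contradiction.
Both cases fail, so the formula is unsatisfiable.

Unsatisfiable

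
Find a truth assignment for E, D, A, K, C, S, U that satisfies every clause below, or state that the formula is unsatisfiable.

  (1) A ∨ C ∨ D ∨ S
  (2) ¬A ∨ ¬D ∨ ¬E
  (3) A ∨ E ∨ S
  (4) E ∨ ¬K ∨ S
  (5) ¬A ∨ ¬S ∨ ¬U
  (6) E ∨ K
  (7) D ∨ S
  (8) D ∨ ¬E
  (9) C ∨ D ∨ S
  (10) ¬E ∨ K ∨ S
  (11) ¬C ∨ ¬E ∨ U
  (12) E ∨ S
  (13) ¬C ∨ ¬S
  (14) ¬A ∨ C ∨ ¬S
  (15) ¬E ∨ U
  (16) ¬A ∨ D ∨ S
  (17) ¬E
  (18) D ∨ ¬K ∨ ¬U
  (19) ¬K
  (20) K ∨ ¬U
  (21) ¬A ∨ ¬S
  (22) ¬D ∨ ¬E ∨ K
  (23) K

Unsatisfiable — no assignment works.

Case K = True:
  Clause (¬K) is falsified — contradiction.
Case K = False:
  Clause (K) is falsified — contradiction.
Both cases fail, so the formula is unsatisfiable.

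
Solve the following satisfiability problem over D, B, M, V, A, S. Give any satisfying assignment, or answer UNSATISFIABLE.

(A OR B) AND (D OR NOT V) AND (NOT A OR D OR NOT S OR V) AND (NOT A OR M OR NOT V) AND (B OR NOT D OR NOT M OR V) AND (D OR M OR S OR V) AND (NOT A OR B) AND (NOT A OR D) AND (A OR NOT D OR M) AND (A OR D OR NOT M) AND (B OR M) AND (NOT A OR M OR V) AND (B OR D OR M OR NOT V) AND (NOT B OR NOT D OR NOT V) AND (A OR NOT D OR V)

D: True; B: True; M: True; V: False; A: True; S: False

Set D = True.
Try B = False:
  (A OR B) forces A = True.
  clause (NOT A OR B) is falsified — backtrack.
So B = True.
  then (NOT B OR NOT D OR NOT V) forces V = False.
  then (A OR NOT D OR V) forces A = True.
  then (NOT A OR M OR V) forces M = True.
Set S = False.
All clauses satisfied.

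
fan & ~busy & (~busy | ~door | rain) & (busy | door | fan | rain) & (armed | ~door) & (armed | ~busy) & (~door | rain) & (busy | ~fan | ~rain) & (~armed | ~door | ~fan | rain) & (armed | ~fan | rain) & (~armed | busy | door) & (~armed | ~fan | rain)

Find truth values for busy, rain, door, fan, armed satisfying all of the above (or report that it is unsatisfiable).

Unsatisfiable

Case busy = True:
  Clause (~busy) is falsified — contradiction.
Case busy = False:
  (fan) forces fan = True.
  (busy | ~fan | ~rain) forces rain = False.
  (~door | rain) forces door = False.
  (armed | ~fan | rain) forces armed = True.
  Clause (~armed | busy | door) is falsified — contradiction.
Both cases fail, so the formula is unsatisfiable.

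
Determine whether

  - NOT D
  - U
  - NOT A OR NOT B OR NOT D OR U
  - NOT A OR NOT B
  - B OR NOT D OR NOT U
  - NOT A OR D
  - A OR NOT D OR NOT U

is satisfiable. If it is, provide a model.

D = False, A = False, B = False, U = True

Unit clause (NOT D) forces D = False.
Unit clause (U) forces U = True.
In (NOT A OR D) only NOT A is left, so A = False.
Set B = False.
Check each clause:
  (NOT D): NOT D holds.
  (U): U holds.
  (NOT A OR NOT B OR NOT D OR U): NOT A holds.
  (NOT A OR NOT B): NOT A holds.
  (B OR NOT D OR NOT U): NOT D holds.
  (NOT A OR D): NOT A holds.
  (A OR NOT D OR NOT U): NOT D holds.
All clauses satisfied.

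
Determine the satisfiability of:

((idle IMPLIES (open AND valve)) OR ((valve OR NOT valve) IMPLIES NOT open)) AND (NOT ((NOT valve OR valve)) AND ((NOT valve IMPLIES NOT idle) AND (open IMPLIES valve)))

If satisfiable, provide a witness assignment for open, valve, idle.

UNSATISFIABLE

The conjunct NOT ((NOT valve OR valve)) is unsatisfiable on its own:
  valve=F: evaluates to False.
  valve=T: evaluates to False.
So the whole conjunction is unsatisfiable.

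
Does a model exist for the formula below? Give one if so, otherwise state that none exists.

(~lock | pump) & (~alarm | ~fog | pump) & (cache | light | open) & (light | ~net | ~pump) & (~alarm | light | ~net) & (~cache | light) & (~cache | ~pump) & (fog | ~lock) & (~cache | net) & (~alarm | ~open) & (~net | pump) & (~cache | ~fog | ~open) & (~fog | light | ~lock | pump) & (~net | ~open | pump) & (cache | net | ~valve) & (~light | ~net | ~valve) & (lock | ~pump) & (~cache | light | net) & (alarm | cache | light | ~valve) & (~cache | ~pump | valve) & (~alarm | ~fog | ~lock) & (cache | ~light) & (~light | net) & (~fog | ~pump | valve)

valve = False; net = False; alarm = False; lock = False; open = True; light = False; fog = True; cache = False; pump = False

Set valve = False.
Set net = False.
  then (~cache | net) forces cache = False.
  then (cache | ~light) forces light = False.
  then (cache | light | open) forces open = True.
  then (~alarm | ~open) forces alarm = False.
Try lock = True:
  (~lock | pump) forces pump = True.
  (fog | ~lock) forces fog = True.
  clause (~fog | ~pump | valve) is falsified — backtrack.
So lock = False.
  then (lock | ~pump) forces pump = False.
Set fog = True.
All clauses satisfied.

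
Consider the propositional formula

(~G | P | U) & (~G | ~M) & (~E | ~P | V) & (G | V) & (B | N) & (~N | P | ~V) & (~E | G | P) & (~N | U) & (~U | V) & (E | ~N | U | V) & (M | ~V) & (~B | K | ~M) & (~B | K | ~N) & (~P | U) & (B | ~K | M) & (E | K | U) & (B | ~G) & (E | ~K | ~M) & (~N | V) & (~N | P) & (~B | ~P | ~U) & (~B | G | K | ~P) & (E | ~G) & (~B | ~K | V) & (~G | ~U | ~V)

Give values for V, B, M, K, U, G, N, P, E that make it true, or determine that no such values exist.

V: True, B: False, M: True, K: True, U: True, G: False, N: True, P: True, E: True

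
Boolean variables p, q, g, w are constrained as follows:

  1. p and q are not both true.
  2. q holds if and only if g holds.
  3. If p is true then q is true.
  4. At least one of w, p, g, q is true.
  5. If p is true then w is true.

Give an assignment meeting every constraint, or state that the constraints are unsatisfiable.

p = False, q = True, g = True, w = True

  (1) p=F, q=T — not both ✓
  (2) q=T, g=T — same ✓
  (3) p=F ⇒ q: vacuous ✓
  (4) {w, p, g, q}: 3 true — at least one ✓
  (5) p=F ⇒ w: vacuous ✓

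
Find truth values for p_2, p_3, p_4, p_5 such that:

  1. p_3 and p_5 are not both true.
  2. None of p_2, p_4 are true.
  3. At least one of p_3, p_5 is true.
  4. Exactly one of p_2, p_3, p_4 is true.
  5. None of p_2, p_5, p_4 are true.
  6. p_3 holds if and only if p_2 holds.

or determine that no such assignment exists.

No satisfying assignment exists.

Case p_2 = True:
  Constraint (2) is violated (p_2=T) — contradiction.
Case p_2 = False:
  (2) forces p_4 = False.
  (4) with p_2=F, p_4=F forces p_3 = True.
  Constraint (6) is violated (p_3=T, p_2=F) — contradiction.
Both cases fail — unsatisfiable.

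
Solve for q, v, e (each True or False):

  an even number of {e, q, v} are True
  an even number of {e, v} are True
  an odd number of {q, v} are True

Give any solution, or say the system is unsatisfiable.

q = False; v = True; e = True

{e, q, v}: 2 true → even ✓
{e, v}: 2 true → even ✓
{q, v}: 1 true → odd ✓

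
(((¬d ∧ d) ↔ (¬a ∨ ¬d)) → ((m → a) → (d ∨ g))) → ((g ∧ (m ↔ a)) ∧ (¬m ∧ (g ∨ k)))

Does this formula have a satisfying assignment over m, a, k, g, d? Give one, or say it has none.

m: False, a: False, k: True, g: True, d: True

  (((¬d ∧ d) ↔ (¬a ∨ ¬d)) → ((m → a) → (d ∨ g))) → ((g ∧ (m ↔ a)) ∧ (¬m ∧ (g ∨ k))) = True
    ((¬d ∧ d) ↔ (¬a ∨ ¬d)) → ((m → a) → (d ∨ g)) = True
      (¬d ∧ d) ↔ (¬a ∨ ¬d) = False
        ¬d ∧ d = False
          ¬d = False
        ¬a ∨ ¬d = True
          ¬a = True
          ¬d = False
      (m → a) → (d ∨ g) = True
        m → a = True
        d ∨ g = True
    (g ∧ (m ↔ a)) ∧ (¬m ∧ (g ∨ k)) = True
      g ∧ (m ↔ a) = True
        m ↔ a = True
      ¬m ∧ (g ∨ k) = True
        ¬m = True
        g ∨ k = True
The formula evaluates to True.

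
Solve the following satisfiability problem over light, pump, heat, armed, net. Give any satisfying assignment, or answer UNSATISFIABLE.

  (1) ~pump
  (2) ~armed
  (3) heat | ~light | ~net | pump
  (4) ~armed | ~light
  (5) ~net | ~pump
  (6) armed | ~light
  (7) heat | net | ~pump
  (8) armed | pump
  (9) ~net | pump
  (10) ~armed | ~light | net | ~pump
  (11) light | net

Case pump = True:
  Clause (~pump) is falsified — contradiction.
Case pump = False:
  (~armed) forces armed = False.
  Clause (armed | pump) is falsified — contradiction.
Both cases fail, so the formula is unsatisfiable.

No satisfying assignment exists.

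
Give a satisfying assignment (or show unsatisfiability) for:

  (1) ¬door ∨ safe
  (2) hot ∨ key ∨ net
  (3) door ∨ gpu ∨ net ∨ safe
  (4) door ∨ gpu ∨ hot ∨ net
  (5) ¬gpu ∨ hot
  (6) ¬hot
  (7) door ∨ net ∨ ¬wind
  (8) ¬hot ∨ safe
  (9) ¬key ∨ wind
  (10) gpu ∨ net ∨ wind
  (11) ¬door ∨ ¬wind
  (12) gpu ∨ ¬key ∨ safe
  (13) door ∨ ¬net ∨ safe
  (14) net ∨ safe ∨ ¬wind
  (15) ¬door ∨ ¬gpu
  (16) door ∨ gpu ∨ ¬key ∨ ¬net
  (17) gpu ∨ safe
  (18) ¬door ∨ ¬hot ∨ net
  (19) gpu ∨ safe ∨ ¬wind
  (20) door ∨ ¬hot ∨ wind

door = True, wind = False, hot = False, gpu = False, net = True, safe = True, key = False

Unit clause (¬hot) forces hot = False.
In (¬gpu ∨ hot) only ¬gpu is left, so gpu = False.
In (gpu ∨ safe) only safe is left, so safe = True.
Set door = True.
  then (¬door ∨ ¬wind) forces wind = False.
  then (¬key ∨ wind) forces key = False.
  then (gpu ∨ net ∨ wind) forces net = True.
All clauses satisfied.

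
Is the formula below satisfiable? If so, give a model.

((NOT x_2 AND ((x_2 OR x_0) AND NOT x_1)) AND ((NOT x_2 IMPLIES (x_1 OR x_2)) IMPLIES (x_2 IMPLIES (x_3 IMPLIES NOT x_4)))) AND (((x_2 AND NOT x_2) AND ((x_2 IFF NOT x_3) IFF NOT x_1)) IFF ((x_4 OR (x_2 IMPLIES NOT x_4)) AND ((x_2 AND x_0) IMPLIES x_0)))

UNSATISFIABLE

The conjunct ((x_2 AND NOT x_2) AND ((x_2 IFF NOT x_3) IFF NOT x_1)) IFF ((x_4 OR (x_2 IMPLIES NOT x_4)) AND ((x_2 AND x_0) IMPLIES x_0)) is unsatisfiable on its own:
  x_2 = True: simplifies to NOT (((x_4 OR NOT x_4) AND (x_0 IMPLIES x_0))).
    x_4 = True: simplifies to NOT ((x_0 IMPLIES x_0)).
      x_0 = True: this becomes NOT ((True IMPLIES True)) = False.
      x_0 = False: this becomes NOT ((False IMPLIES False)) = False.
    x_4 = False: simplifies to NOT ((x_0 IMPLIES x_0)).
      x_0 = True: this becomes NOT ((True IMPLIES True)) = False.
      x_0 = False: this becomes NOT ((False IMPLIES False)) = False.
  x_2 = False: this becomes (False AND (x_3 IFF NOT x_1)) IFF (True AND True) = False.
So the whole conjunction is unsatisfiable.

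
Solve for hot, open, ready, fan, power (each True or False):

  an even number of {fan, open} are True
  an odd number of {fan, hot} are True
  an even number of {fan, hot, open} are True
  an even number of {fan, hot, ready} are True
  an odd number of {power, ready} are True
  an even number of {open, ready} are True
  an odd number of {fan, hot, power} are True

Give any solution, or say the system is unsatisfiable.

hot = False, open = True, ready = True, fan = True, power = False

{fan, open}: 2 true → even ✓
{fan, hot}: 1 true → odd ✓
{fan, hot, open}: 2 true → even ✓
{fan, hot, ready}: 2 true → even ✓
{power, ready}: 1 true → odd ✓
{open, ready}: 2 true → even ✓
{fan, hot, power}: 1 true → odd ✓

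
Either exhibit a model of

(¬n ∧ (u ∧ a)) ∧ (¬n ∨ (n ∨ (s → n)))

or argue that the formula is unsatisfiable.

u = True, n = False, a = True, s = False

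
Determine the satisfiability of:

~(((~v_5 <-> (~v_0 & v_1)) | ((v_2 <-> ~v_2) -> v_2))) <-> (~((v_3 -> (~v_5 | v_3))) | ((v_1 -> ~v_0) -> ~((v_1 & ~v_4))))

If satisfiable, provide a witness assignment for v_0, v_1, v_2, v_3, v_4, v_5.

v_0=F; v_1=T; v_2=T; v_3=F; v_4=F; v_5=F

  ~(((~v_5 <-> (~v_0 & v_1)) | ((v_2 <-> ~v_2) -> v_2))) <-> (~((v_3 -> (~v_5 | v_3))) | ((v_1 -> ~v_0) -> ~((v_1 & ~v_4)))) = True
    ~(((~v_5 <-> (~v_0 & v_1)) | ((v_2 <-> ~v_2) -> v_2))) = False
      (~v_5 <-> (~v_0 & v_1)) | ((v_2 <-> ~v_2) -> v_2) = True
        ~v_5 <-> (~v_0 & v_1) = True
          ~v_5 = True
          ~v_0 & v_1 = True
            ~v_0 = True
        (v_2 <-> ~v_2) -> v_2 = True
          v_2 <-> ~v_2 = False
            ~v_2 = False
    ~((v_3 -> (~v_5 | v_3))) | ((v_1 -> ~v_0) -> ~((v_1 & ~v_4))) = False
      ~((v_3 -> (~v_5 | v_3))) = False
        v_3 -> (~v_5 | v_3) = True
          ~v_5 | v_3 = True
            ~v_5 = True
      (v_1 -> ~v_0) -> ~((v_1 & ~v_4)) = False
        v_1 -> ~v_0 = True
          ~v_0 = True
        ~((v_1 & ~v_4)) = False
          v_1 & ~v_4 = True
            ~v_4 = True
The formula evaluates to True.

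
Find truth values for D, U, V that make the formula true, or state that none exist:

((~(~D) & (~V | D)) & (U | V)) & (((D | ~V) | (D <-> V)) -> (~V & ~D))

Case D = True: the conjunct ((D | ~V) | (D <-> V)) -> (~V & ~D) becomes (True | V) -> (~V & False) = False.
Case D = False: the conjunct ~(~D) becomes ~(~False) = False.
Both cases fail — unsatisfiable.

The formula is unsatisfiable.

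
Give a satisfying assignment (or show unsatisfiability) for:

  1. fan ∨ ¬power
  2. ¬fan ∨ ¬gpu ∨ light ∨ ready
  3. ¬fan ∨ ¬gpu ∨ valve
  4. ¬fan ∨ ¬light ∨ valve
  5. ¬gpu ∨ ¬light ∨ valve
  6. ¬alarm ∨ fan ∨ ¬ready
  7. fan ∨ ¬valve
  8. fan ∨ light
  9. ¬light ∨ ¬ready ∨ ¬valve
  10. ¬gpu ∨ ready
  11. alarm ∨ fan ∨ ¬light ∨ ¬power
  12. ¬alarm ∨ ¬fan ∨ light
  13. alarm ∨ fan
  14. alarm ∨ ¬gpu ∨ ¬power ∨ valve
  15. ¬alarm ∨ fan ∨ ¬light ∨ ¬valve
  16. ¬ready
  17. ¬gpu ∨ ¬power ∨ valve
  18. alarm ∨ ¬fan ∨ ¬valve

light = False, alarm = False, gpu = False, valve = False, fan = True, ready = False, power = False

Unit clause (¬ready) forces ready = False.
In (¬gpu ∨ ready) only ¬gpu is left, so gpu = False.
Set light = False.
  then (fan ∨ light) forces fan = True.
  then (¬alarm ∨ ¬fan ∨ light) forces alarm = False.
  then (alarm ∨ ¬fan ∨ ¬valve) forces valve = False.
Set power = False.
All clauses satisfied.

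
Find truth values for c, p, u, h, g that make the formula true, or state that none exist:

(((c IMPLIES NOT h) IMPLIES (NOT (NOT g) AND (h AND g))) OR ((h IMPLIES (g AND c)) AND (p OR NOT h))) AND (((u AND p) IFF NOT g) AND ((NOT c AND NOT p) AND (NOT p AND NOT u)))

c = False, p = False, u = False, h = True, g = True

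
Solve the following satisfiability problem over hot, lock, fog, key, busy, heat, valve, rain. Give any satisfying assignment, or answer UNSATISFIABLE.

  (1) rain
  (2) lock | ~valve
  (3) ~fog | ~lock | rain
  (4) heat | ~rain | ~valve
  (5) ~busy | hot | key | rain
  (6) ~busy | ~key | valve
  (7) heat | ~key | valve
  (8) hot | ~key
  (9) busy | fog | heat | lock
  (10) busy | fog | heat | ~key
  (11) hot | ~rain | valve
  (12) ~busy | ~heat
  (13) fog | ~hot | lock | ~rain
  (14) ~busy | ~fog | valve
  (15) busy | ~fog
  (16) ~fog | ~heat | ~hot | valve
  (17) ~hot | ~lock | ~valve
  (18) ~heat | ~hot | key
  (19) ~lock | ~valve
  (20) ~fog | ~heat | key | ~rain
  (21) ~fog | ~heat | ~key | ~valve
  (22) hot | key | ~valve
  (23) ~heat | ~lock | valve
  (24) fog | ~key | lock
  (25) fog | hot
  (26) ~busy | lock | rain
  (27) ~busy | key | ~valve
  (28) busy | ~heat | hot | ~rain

Unit clause (rain) forces rain = True.
Try hot = False:
  (hot | ~key) forces key = False.
  (hot | ~rain | valve) forces valve = True.
  clause (hot | key | ~valve) is falsified — backtrack.
So hot = True.
Set lock = True.
  then (~hot | ~lock | ~valve) forces valve = False.
  then (~heat | ~lock | valve) forces heat = False.
  then (heat | ~key | valve) forces key = False.
Set fog = False.
Set busy = False.
All clauses satisfied.

hot = True, lock = True, fog = False, key = False, busy = False, heat = False, valve = False, rain = True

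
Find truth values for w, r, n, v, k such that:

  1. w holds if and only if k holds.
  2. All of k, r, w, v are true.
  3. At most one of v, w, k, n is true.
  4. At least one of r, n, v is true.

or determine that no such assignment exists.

Unsatisfiable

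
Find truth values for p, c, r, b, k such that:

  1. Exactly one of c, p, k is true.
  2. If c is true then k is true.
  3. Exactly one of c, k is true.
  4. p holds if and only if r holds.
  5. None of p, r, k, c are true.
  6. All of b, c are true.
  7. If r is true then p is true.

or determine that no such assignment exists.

The formula is unsatisfiable.

Case c = True:
  Constraint (5) is violated (c=T) — contradiction.
Case c = False:
  Constraint (6) is violated (c=F) — contradiction.
Both cases fail — unsatisfiable.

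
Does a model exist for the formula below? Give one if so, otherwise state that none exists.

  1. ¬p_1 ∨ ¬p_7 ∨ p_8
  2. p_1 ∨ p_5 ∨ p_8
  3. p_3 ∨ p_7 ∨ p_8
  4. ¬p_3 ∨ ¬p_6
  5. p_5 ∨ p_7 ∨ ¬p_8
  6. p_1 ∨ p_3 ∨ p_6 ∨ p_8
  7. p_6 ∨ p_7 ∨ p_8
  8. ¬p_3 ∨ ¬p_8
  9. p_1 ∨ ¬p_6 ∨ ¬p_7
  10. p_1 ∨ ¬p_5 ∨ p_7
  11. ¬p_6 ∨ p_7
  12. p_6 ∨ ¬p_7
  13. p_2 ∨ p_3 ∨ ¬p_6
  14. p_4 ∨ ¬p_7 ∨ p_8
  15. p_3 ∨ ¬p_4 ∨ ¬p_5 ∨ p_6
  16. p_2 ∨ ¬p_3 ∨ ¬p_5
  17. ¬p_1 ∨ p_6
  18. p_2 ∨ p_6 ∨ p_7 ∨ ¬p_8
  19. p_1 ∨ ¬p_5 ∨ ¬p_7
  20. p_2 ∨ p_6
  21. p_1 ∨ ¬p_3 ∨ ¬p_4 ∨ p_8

Set p_1 = True.
  then (¬p_1 ∨ p_6) forces p_6 = True.
  then (¬p_3 ∨ ¬p_6) forces p_3 = False.
  then (¬p_6 ∨ p_7) forces p_7 = True.
  then (p_2 ∨ p_3 ∨ ¬p_6) forces p_2 = True.
  then (¬p_1 ∨ ¬p_7 ∨ p_8) forces p_8 = True.
Set p_4 = False.
Set p_5 = False.
All clauses satisfied.

p_1 = True, p_2 = True, p_3 = False, p_4 = False, p_5 = False, p_6 = True, p_7 = True, p_8 = True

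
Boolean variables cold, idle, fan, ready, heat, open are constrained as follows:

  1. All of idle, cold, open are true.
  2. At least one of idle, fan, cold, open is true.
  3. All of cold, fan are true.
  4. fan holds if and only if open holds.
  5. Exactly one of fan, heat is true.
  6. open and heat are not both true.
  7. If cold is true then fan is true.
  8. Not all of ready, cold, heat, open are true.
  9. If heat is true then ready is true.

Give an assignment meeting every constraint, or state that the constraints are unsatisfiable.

cold: True, idle: True, fan: True, ready: True, heat: False, open: True

  (1) {idle, cold, open}: all 3 true ✓
  (2) {idle, fan, cold, open}: 4 true — at least one ✓
  (3) {cold, fan}: all 2 true ✓
  (4) fan=T, open=T — same ✓
  (5) {fan, heat}: 1 true — exactly one ✓
  (6) open=T, heat=F — not both ✓
  (7) cold=T ⇒ fan: T ✓
  (8) {ready, cold, heat, open}: 3/4 true — not all ✓
  (9) heat=F ⇒ ready: vacuous ✓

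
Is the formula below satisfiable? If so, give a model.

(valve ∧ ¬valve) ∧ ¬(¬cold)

Unsatisfiable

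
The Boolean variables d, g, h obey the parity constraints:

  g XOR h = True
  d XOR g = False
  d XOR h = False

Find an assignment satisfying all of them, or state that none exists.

Adding constraints 1, 2, 3 mod 2: every variable appears an even number of times on the left, so the left side is 0.
But the right sides sum to 1 (mod 2). 0 ≠ 1 — the system is inconsistent.

Unsatisfiable — no assignment works.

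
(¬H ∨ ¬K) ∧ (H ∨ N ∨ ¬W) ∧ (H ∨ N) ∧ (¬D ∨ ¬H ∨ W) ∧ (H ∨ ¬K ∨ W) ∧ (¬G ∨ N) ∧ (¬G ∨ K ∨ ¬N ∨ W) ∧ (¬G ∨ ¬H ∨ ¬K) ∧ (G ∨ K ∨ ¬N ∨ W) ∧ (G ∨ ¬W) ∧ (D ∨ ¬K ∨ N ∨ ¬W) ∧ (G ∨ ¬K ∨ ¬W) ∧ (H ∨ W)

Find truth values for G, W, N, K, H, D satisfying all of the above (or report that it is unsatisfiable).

G=T; W=T; N=T; K=F; H=F; D=T

Set G = True.
  then (¬G ∨ N) forces N = True.
Try W = False:
  (¬G ∨ K ∨ ¬N ∨ W) forces K = True.
  (¬H ∨ ¬K) forces H = False.
  clause (H ∨ ¬K ∨ W) is falsified — backtrack.
So W = True.
Set K = False.
Set H = False.
Set D = True.
All clauses satisfied.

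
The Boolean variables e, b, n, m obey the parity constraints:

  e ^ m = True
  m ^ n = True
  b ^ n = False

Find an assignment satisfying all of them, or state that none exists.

e = False; b = False; n = False; m = True

e ^ m = F ^ T = True ✓
m ^ n = T ^ F = True ✓
b ^ n = F ^ F = False ✓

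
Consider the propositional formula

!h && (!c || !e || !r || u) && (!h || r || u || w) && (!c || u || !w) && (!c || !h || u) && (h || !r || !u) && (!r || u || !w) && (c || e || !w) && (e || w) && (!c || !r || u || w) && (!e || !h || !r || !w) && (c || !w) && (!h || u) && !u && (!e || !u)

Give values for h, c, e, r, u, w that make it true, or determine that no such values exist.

h = False; c = True; e = True; r = False; u = False; w = False

Unit clause (!h) forces h = False.
Unit clause (!u) forces u = False.
Set c = True.
  then (!c || u || !w) forces w = False.
  then (e || w) forces e = True.
  then (!c || !r || u || w) forces r = False.
All clauses satisfied.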